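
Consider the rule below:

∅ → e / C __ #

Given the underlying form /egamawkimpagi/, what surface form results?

egamawkimpagi

No segment of /egamawkimpagi/ meets the structural description of the rule, so the form surfaces unchanged.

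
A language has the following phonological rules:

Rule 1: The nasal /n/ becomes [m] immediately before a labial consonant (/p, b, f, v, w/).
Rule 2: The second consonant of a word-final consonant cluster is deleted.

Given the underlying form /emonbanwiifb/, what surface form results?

Rule 1 (nasal place assimilation): /n/ precedes the labial consonant /b/, so it assimilates in place to [m]. /n/ precedes the labial consonant /w/, so it assimilates in place to [m]. /emonbanwiifb/ → emombamwiifb.
Rule 2 (final cluster simplification): /b/ is the second consonant of a word-final cluster /fb/, so it deletes. /emombamwiifb/ → emombamwiif.

emombamwiif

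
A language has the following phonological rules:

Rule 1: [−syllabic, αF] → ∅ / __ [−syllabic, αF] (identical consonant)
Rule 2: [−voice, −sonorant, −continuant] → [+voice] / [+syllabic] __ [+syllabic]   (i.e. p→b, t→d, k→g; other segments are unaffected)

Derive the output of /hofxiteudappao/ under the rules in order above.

hofxideudabao

Rule 1 (degemination): /pp/ is a geminate; the first /p/ deletes. /hofxiteudappao/ → hofxiteudapao.
Rule 2 (intervocalic voicing): /t/ is a voiceless stop between vowels /i/ and /e/, so it voices to [d]. /p/ is a voiceless stop between vowels /a/ and /a/, so it voices to [b]. /hofxiteudapao/ → hofxideudabao.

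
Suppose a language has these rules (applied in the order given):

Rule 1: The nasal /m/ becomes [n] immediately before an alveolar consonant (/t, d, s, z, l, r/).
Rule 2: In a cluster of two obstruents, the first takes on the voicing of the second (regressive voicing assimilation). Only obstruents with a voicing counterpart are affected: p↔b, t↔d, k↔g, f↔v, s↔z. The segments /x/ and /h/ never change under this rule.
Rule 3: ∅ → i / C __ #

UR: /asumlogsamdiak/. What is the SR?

Rule 1 (nasal place assimilation): /m/ precedes the alveolar consonant /l/, so it assimilates in place to [n]. /m/ precedes the alveolar consonant /d/, so it assimilates in place to [n]. /asumlogsamdiak/ → asunlogsandiak.
Rule 2 (regressive voicing assimilation): /g/ precedes the voiceless obstruent /s/, so it devoices to [k] by assimilation. /asunlogsandiak/ → asunloksandiak.
Rule 3 (final i-epenthesis): the form ends in the consonant /k/, so [i] is inserted word-finally. /asunloksandiak/ → asunloksandiaki.

asunloksandiaki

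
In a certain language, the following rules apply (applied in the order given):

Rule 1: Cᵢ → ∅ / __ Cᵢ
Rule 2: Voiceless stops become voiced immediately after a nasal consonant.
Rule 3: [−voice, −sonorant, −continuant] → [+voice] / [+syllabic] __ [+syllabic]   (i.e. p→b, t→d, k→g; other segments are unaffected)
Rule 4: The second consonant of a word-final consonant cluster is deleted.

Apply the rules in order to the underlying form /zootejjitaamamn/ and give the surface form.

zoodejidaamam

Rule 1 (degemination): /jj/ is a geminate; the first /j/ deletes. /zootejjitaamamn/ → zootejitaamamn.
Rule 2 (post-nasal voicing): no segment meets the environment; /zootejitaamamn/ is unchanged.
Rule 3 (intervocalic voicing): /t/ is a voiceless stop between vowels /o/ and /e/, so it voices to [d]. /t/ is a voiceless stop between vowels /i/ and /a/, so it voices to [d]. /zootejitaamamn/ → zoodejidaamamn.
Rule 4 (final cluster simplification): /n/ is the second consonant of a word-final cluster /mn/, so it deletes. /zoodejidaamamn/ → zoodejidaamam.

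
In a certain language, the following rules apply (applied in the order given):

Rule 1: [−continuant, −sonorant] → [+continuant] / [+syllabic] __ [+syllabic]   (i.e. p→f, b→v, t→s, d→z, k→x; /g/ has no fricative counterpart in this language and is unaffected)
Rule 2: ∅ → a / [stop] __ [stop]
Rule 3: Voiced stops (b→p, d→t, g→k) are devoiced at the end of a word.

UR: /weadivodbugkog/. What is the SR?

Rule 1 (intervocalic spirantization): /d/ is a stop between vowels /a/ and /i/, so it spirantizes to the fricative [z]. /weadivodbugkog/ → weazivodbugkog.
Rule 2 (stop-cluster a-epenthesis): /d/ and /b/ form a stop–stop cluster, so [a] is inserted between them. /g/ and /k/ form a stop–stop cluster, so [a] is inserted between them. /weazivodbugkog/ → weazivodabugakog.
Rule 3 (final devoicing): /g/ is a voiced stop in word-final position, so it devoices to [k]. /weazivodabugakog/ → weazivodabugakok.

weazivodabugakok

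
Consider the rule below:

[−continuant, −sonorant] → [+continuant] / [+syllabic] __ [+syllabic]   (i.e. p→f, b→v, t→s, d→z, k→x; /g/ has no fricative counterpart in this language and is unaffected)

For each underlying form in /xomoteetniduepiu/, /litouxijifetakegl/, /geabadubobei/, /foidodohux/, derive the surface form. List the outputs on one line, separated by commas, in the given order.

xomoseetnizuefiu, lisouxijifesaxegl, geavazuvovei, foizozohux

/xomoteetniduepiu/: /t/ is a stop between vowels /o/ and /e/, so it spirantizes to the fricative [s]. /d/ is a stop between vowels /i/ and /u/, so it spirantizes to the fricative [z]. /p/ is a stop between vowels /e/ and /i/, so it spirantizes to the fricative [f]. → [xomoseetnizuefiu].
/litouxijifetakegl/: /t/ is a stop between vowels /i/ and /o/, so it spirantizes to the fricative [s]. /t/ is a stop between vowels /e/ and /a/, so it spirantizes to the fricative [s]. /k/ is a stop between vowels /a/ and /e/, so it spirantizes to the fricative [x]. → [lisouxijifesaxegl].
/geabadubobei/: /b/ is a stop between vowels /a/ and /a/, so it spirantizes to the fricative [v]. /d/ is a stop between vowels /a/ and /u/, so it spirantizes to the fricative [z]. /b/ is a stop between vowels /u/ and /o/, so it spirantizes to the fricative [v]. /b/ is a stop between vowels /o/ and /e/, so it spirantizes to the fricative [v]. → [geavazuvovei].
/foidodohux/: /d/ is a stop between vowels /i/ and /o/, so it spirantizes to the fricative [z]. /d/ is a stop between vowels /o/ and /o/, so it spirantizes to the fricative [z]. → [foizozohux].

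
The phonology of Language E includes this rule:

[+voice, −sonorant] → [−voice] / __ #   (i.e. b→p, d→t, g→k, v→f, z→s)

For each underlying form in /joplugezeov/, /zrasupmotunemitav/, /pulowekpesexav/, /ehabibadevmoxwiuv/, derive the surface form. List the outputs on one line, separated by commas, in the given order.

joplugezeof, zrasupmotunemitaf, pulowekpesexaf, ehabibadevmoxwiuf

/joplugezeov/: /v/ is a voiced obstruent in word-final position, so it devoices to [f]. → [joplugezeof].
/zrasupmotunemitav/: /v/ is a voiced obstruent in word-final position, so it devoices to [f]. → [zrasupmotunemitaf].
/pulowekpesexav/: /v/ is a voiced obstruent in word-final position, so it devoices to [f]. → [pulowekpesexaf].
/ehabibadevmoxwiuv/: /v/ is a voiced obstruent in word-final position, so it devoices to [f]. → [ehabibadevmoxwiuf].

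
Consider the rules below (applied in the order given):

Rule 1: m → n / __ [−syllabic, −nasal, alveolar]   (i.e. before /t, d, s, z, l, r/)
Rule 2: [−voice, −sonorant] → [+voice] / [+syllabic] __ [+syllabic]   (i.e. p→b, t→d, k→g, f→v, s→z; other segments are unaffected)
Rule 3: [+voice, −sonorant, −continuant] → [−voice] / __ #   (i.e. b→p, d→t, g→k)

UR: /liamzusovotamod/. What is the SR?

lianzuzovodamot

Rule 1 (nasal place assimilation): /m/ precedes the alveolar consonant /z/, so it assimilates in place to [n]. /liamzusovotamod/ → lianzusovotamod.
Rule 2 (intervocalic voicing): /s/ is a voiceless obstruent between vowels /u/ and /o/, so it voices to [z]. /t/ is a voiceless obstruent between vowels /o/ and /a/, so it voices to [d]. /lianzusovotamod/ → lianzuzovodamod.
Rule 3 (final devoicing): /d/ is a voiced stop in word-final position, so it devoices to [t]. /lianzuzovodamod/ → lianzuzovodamot.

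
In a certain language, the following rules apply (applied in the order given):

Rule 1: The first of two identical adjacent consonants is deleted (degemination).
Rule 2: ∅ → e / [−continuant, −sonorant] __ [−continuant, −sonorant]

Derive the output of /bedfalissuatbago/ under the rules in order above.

Rule 1 (degemination): /ss/ is a geminate; the first /s/ deletes. /bedfalissuatbago/ → bedfalisuatbago.
Rule 2 (stop-cluster e-epenthesis): /t/ and /b/ form a stop–stop cluster, so [e] is inserted between them. /bedfalisuatbago/ → bedfalisuatebago.

bedfalisuatebago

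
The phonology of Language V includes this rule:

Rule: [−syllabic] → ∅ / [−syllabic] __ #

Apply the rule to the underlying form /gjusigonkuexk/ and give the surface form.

/k/ is the second consonant of a word-final cluster /xk/, so it deletes.
The other instances of /g/, /j/, /s/, /n/, /k/, /x/ do not occur in the required environment and remain unchanged.
Surface form: [gjusigonkuex].

gjusigonkuex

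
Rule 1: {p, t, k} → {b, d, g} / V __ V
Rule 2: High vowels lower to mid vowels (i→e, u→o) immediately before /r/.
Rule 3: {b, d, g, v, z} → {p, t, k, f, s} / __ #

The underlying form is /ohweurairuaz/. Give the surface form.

ohweoraeruas

Rule 1 (intervocalic voicing): no segment meets the environment; /ohweurairuaz/ is unchanged.
Rule 2 (pre-rhotic lowering): /u/ is a high vowel immediately before /r/, so it lowers to [o]. /i/ is a high vowel immediately before /r/, so it lowers to [e]. /ohweurairuaz/ → ohweoraeruaz.
Rule 3 (final devoicing): /z/ is a voiced obstruent in word-final position, so it devoices to [s]. /ohweoraeruaz/ → ohweoraeruas.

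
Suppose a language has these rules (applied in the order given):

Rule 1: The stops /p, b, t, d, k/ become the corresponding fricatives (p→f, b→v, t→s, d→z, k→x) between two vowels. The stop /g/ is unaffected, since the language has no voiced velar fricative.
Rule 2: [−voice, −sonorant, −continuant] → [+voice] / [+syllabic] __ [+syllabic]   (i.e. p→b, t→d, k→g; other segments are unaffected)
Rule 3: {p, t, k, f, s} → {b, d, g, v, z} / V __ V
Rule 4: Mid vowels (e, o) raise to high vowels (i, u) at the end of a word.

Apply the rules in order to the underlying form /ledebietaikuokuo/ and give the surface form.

lezeviezaixuoxuu

Rule 1 (intervocalic spirantization): /d/ is a stop between vowels /e/ and /e/, so it spirantizes to the fricative [z]. /b/ is a stop between vowels /e/ and /i/, so it spirantizes to the fricative [v]. /t/ is a stop between vowels /e/ and /a/, so it spirantizes to the fricative [s]. /k/ is a stop between vowels /i/ and /u/, so it spirantizes to the fricative [x]. /k/ is a stop between vowels /o/ and /u/, so it spirantizes to the fricative [x]. /ledebietaikuokuo/ → lezeviesaixuoxuo.
Rule 2 (intervocalic voicing): no segment meets the environment; /lezeviesaixuoxuo/ is unchanged.
Rule 3 (intervocalic voicing): /s/ is a voiceless obstruent between vowels /e/ and /a/, so it voices to [z]. /lezeviesaixuoxuo/ → lezeviezaixuoxuo.
Rule 4 (final vowel raising): /o/ is a mid vowel in word-final position, so it raises to [u]. /lezeviezaixuoxuo/ → lezeviezaixuoxuu.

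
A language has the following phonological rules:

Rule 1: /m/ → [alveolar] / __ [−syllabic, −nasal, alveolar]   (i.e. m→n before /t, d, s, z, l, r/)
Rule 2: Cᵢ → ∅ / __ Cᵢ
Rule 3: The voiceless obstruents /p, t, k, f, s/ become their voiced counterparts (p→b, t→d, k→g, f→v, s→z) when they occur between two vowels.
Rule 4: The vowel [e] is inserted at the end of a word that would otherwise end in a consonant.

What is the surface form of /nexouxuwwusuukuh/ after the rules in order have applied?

nexouxuwuzuuguhe

Rule 1 (nasal place assimilation): no segment meets the environment; /nexouxuwwusuukuh/ is unchanged.
Rule 2 (degemination): /ww/ is a geminate; the first /w/ deletes. /nexouxuwwusuukuh/ → nexouxuwusuukuh.
Rule 3 (intervocalic voicing): /s/ is a voiceless obstruent between vowels /u/ and /u/, so it voices to [z]. /k/ is a voiceless obstruent between vowels /u/ and /u/, so it voices to [g]. /nexouxuwusuukuh/ → nexouxuwuzuuguh.
Rule 4 (final e-epenthesis): the form ends in the consonant /h/, so [e] is inserted word-finally. /nexouxuwuzuuguh/ → nexouxuwuzuuguhe.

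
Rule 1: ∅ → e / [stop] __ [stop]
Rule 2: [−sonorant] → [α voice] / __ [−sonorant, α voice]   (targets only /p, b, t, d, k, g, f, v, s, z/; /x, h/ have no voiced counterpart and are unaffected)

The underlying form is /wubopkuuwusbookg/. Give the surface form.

Rule 1 (stop-cluster e-epenthesis): /p/ and /k/ form a stop–stop cluster, so [e] is inserted between them. /k/ and /g/ form a stop–stop cluster, so [e] is inserted between them. /wubopkuuwusbookg/ → wubopekuuwusbookeg.
Rule 2 (regressive voicing assimilation): /s/ precedes the voiced obstruent /b/, so it voices to [z] by assimilation. /wubopekuuwusbookeg/ → wubopekuuwuzbookeg.

wubopekuuwuzbookeg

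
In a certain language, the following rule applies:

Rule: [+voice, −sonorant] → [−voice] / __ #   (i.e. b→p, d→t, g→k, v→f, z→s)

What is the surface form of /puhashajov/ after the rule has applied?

puhashajof

/v/ is a voiced obstruent in word-final position, so it devoices to [f].
Surface form: [puhashajof].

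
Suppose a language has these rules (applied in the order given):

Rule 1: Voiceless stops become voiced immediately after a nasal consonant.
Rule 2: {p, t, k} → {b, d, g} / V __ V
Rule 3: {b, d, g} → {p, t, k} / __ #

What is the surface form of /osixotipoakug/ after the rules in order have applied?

Rule 1 (post-nasal voicing): no segment meets the environment; /osixotipoakug/ is unchanged.
Rule 2 (intervocalic voicing): /t/ is a voiceless stop between vowels /o/ and /i/, so it voices to [d]. /p/ is a voiceless stop between vowels /i/ and /o/, so it voices to [b]. /k/ is a voiceless stop between vowels /a/ and /u/, so it voices to [g]. /osixotipoakug/ → osixodiboagug.
Rule 3 (final devoicing): /g/ is a voiced stop in word-final position, so it devoices to [k]. /osixodiboagug/ → osixodiboaguk.

osixodiboaguk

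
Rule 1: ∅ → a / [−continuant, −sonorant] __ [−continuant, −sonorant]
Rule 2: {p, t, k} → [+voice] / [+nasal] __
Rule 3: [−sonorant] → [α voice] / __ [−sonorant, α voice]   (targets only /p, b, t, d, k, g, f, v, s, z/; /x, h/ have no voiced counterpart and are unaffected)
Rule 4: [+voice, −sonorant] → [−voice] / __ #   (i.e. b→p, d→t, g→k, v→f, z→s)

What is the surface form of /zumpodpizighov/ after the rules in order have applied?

Rule 1 (stop-cluster a-epenthesis): /d/ and /p/ form a stop–stop cluster, so [a] is inserted between them. /zumpodpizighov/ → zumpodapizighov.
Rule 2 (post-nasal voicing): /p/ is a voiceless stop immediately after the nasal /m/, so it voices to [b]. /zumpodapizighov/ → zumbodapizighov.
Rule 3 (regressive voicing assimilation): /g/ precedes the voiceless obstruent /h/, so it devoices to [k] by assimilation. /zumbodapizighov/ → zumbodapizikhov.
Rule 4 (final devoicing): /v/ is a voiced obstruent in word-final position, so it devoices to [f]. /zumbodapizikhov/ → zumbodapizikhof.

zumbodapizikhof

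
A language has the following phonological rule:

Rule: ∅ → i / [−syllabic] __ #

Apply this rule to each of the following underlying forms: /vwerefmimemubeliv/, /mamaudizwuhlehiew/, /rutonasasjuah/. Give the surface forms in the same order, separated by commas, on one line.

vwerefmimemubelivi, mamaudizwuhlehiewi, rutonasasjuahi

/vwerefmimemubeliv/: the form ends in the consonant /v/, so [i] is inserted word-finally. → [vwerefmimemubelivi].
/mamaudizwuhlehiew/: the form ends in the consonant /w/, so [i] is inserted word-finally. → [mamaudizwuhlehiewi].
/rutonasasjuah/: the form ends in the consonant /h/, so [i] is inserted word-finally. → [rutonasasjuahi].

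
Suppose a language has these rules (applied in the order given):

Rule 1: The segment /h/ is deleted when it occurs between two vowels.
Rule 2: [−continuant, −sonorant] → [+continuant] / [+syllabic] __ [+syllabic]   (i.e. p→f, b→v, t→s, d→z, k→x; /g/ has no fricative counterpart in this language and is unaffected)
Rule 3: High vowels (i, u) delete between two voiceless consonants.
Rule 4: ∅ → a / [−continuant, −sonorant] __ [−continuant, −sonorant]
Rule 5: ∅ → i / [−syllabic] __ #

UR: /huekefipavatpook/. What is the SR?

Rule 1 (intervocalic h-deletion): no segment meets the environment; /huekefipavatpook/ is unchanged.
Rule 2 (intervocalic spirantization): /k/ is a stop between vowels /e/ and /e/, so it spirantizes to the fricative [x]. /p/ is a stop between vowels /i/ and /a/, so it spirantizes to the fricative [f]. /huekefipavatpook/ → huexefifavatpook.
Rule 3 (high vowel syncope): /i/ is a high vowel flanked by voiceless consonants /f/ and /f/, so it deletes. /huexefifavatpook/ → huexeffavatpook.
Rule 4 (stop-cluster a-epenthesis): /t/ and /p/ form a stop–stop cluster, so [a] is inserted between them. /huexeffavatpook/ → huexeffavatapook.
Rule 5 (final i-epenthesis): the form ends in the consonant /k/, so [i] is inserted word-finally. /huexeffavatapook/ → huexeffavatapooki.

huexeffavatapooki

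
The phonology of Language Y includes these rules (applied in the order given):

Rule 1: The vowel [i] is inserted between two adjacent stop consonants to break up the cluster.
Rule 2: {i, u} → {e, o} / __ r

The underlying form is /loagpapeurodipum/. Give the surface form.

loagipapeorodipum

Rule 1 (stop-cluster i-epenthesis): /g/ and /p/ form a stop–stop cluster, so [i] is inserted between them. /loagpapeurodipum/ → loagipapeurodipum.
Rule 2 (pre-rhotic lowering): /u/ is a high vowel immediately before /r/, so it lowers to [o]. /loagipapeurodipum/ → loagipapeorodipum.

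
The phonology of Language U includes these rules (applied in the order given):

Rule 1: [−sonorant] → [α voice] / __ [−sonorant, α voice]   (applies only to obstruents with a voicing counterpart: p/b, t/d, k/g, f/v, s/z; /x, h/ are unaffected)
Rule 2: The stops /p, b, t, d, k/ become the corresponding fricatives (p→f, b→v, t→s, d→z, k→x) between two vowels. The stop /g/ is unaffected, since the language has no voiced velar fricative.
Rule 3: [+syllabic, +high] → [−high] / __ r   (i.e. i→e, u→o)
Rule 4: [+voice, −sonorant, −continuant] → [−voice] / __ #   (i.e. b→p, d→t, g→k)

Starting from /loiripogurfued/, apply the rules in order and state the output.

loerifogorfuet

Rule 1 (regressive voicing assimilation): no segment meets the environment; /loiripogurfued/ is unchanged.
Rule 2 (intervocalic spirantization): /p/ is a stop between vowels /i/ and /o/, so it spirantizes to the fricative [f]. /loiripogurfued/ → loirifogurfued.
Rule 3 (pre-rhotic lowering): /i/ is a high vowel immediately before /r/, so it lowers to [e]. /u/ is a high vowel immediately before /r/, so it lowers to [o]. /loirifogurfued/ → loerifogorfued.
Rule 4 (final devoicing): /d/ is a voiced stop in word-final position, so it devoices to [t]. /loerifogorfued/ → loerifogorfuet.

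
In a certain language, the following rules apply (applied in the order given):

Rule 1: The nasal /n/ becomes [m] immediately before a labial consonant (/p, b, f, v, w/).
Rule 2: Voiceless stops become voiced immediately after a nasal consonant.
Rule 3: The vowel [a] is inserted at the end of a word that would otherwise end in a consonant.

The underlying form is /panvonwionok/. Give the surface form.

pamvomwionoka

Rule 1 (nasal place assimilation): /n/ precedes the labial consonant /v/, so it assimilates in place to [m]. /n/ precedes the labial consonant /w/, so it assimilates in place to [m]. /panvonwionok/ → pamvomwionok.
Rule 2 (post-nasal voicing): no segment meets the environment; /pamvomwionok/ is unchanged.
Rule 3 (final a-epenthesis): the form ends in the consonant /k/, so [a] is inserted word-finally. /pamvomwionok/ → pamvomwionoka.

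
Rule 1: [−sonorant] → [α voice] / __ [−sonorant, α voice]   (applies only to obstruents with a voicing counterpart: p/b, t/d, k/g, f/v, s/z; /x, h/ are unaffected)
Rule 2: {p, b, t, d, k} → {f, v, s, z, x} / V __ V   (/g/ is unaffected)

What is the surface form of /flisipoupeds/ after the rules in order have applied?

flisifoufets

Rule 1 (regressive voicing assimilation): /d/ precedes the voiceless obstruent /s/, so it devoices to [t] by assimilation. /flisipoupeds/ → flisipoupets.
Rule 2 (intervocalic spirantization): /p/ is a stop between vowels /i/ and /o/, so it spirantizes to the fricative [f]. /p/ is a stop between vowels /u/ and /e/, so it spirantizes to the fricative [f]. /flisipoupets/ → flisifoufets.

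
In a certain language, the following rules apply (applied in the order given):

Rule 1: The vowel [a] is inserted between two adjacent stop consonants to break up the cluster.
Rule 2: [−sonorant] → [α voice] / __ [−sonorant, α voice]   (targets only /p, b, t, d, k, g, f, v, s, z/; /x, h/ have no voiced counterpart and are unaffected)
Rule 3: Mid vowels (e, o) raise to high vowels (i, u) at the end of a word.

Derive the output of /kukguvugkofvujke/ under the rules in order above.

Rule 1 (stop-cluster a-epenthesis): /k/ and /g/ form a stop–stop cluster, so [a] is inserted between them. /g/ and /k/ form a stop–stop cluster, so [a] is inserted between them. /kukguvugkofvujke/ → kukaguvugakofvujke.
Rule 2 (regressive voicing assimilation): /f/ precedes the voiced obstruent /v/, so it voices to [v] by assimilation. /kukaguvugakofvujke/ → kukaguvugakovvujke.
Rule 3 (final vowel raising): /e/ is a mid vowel in word-final position, so it raises to [i]. /kukaguvugakovvujke/ → kukaguvugakovvujki.

kukaguvugakovvujki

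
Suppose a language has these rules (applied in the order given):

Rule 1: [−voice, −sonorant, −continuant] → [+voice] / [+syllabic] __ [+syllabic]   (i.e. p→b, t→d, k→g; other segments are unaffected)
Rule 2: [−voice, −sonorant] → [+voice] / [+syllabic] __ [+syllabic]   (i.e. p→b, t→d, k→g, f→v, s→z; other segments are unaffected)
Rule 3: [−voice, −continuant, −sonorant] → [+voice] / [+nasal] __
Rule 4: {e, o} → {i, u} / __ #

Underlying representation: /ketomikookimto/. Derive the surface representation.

Rule 1 (intervocalic voicing): /t/ is a voiceless stop between vowels /e/ and /o/, so it voices to [d]. /k/ is a voiceless stop between vowels /i/ and /o/, so it voices to [g]. /k/ is a voiceless stop between vowels /o/ and /i/, so it voices to [g]. /ketomikookimto/ → kedomigoogimto.
Rule 2 (intervocalic voicing): no segment meets the environment; /kedomigoogimto/ is unchanged.
Rule 3 (post-nasal voicing): /t/ is a voiceless stop immediately after the nasal /m/, so it voices to [d]. /kedomigoogimto/ → kedomigoogimdo.
Rule 4 (final vowel raising): /o/ is a mid vowel in word-final position, so it raises to [u]. /kedomigoogimdo/ → kedomigoogimdu.

kedomigoogimdu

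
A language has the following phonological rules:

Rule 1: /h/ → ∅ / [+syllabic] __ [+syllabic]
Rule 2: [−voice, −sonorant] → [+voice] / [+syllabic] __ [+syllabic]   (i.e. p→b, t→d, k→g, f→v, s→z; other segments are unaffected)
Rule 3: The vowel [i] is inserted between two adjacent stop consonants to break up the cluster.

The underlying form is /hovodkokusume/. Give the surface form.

Rule 1 (intervocalic h-deletion): no segment meets the environment; /hovodkokusume/ is unchanged.
Rule 2 (intervocalic voicing): /k/ is a voiceless obstruent between vowels /o/ and /u/, so it voices to [g]. /s/ is a voiceless obstruent between vowels /u/ and /u/, so it voices to [z]. /hovodkokusume/ → hovodkoguzume.
Rule 3 (stop-cluster i-epenthesis): /d/ and /k/ form a stop–stop cluster, so [i] is inserted between them. /hovodkoguzume/ → hovodikoguzume.

hovodikoguzume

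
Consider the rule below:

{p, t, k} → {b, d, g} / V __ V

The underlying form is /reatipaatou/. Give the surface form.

/t/ is a voiceless stop between vowels /a/ and /i/, so it voices to [d].
/p/ is a voiceless stop between vowels /i/ and /a/, so it voices to [b].
/t/ is a voiceless stop between vowels /a/ and /o/, so it voices to [d].
Surface form: [readibaadou].

readibaadou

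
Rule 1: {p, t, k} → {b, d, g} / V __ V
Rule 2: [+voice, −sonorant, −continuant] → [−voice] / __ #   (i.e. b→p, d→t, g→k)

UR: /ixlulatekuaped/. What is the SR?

ixluladeguabet

Rule 1 (intervocalic voicing): /t/ is a voiceless stop between vowels /a/ and /e/, so it voices to [d]. /k/ is a voiceless stop between vowels /e/ and /u/, so it voices to [g]. /p/ is a voiceless stop between vowels /a/ and /e/, so it voices to [b]. /ixlulatekuaped/ → ixluladeguabed.
Rule 2 (final devoicing): /d/ is a voiced stop in word-final position, so it devoices to [t]. /ixluladeguabed/ → ixluladeguabet.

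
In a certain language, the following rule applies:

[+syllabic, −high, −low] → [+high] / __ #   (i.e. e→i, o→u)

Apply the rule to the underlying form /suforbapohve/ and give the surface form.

suforbapohvi

/e/ is a mid vowel in word-final position, so it raises to [i].
Surface form: [suforbapohvi].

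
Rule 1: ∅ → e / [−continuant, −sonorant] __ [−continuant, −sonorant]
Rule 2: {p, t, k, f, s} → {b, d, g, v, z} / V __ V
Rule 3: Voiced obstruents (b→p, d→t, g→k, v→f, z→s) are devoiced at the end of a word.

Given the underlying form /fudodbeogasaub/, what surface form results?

Rule 1 (stop-cluster e-epenthesis): /d/ and /b/ form a stop–stop cluster, so [e] is inserted between them. /fudodbeogasaub/ → fudodebeogasaub.
Rule 2 (intervocalic voicing): /s/ is a voiceless obstruent between vowels /a/ and /a/, so it voices to [z]. /fudodebeogasaub/ → fudodebeogazaub.
Rule 3 (final devoicing): /b/ is a voiced obstruent in word-final position, so it devoices to [p]. /fudodebeogazaub/ → fudodebeogazaup.

fudodebeogazaup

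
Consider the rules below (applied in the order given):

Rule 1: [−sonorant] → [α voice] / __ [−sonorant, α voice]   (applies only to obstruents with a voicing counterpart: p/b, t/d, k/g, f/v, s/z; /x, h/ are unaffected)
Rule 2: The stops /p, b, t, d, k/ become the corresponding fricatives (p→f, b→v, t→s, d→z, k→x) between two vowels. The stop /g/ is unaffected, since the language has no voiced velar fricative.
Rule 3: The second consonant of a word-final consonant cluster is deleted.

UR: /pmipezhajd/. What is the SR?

Rule 1 (regressive voicing assimilation): /z/ precedes the voiceless obstruent /h/, so it devoices to [s] by assimilation. /pmipezhajd/ → pmipeshajd.
Rule 2 (intervocalic spirantization): /p/ is a stop between vowels /i/ and /e/, so it spirantizes to the fricative [f]. /pmipeshajd/ → pmifeshajd.
Rule 3 (final cluster simplification): /d/ is the second consonant of a word-final cluster /jd/, so it deletes. /pmifeshajd/ → pmifeshaj.

pmifeshaj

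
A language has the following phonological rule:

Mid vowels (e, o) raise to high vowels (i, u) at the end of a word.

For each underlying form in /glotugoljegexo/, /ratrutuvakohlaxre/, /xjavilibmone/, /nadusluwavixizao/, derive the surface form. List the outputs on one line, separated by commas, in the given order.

glotugoljegexu, ratrutuvakohlaxri, xjavilibmoni, nadusluwavixizau

/glotugoljegexo/: /o/ is a mid vowel in word-final position, so it raises to [u]. → [glotugoljegexu].
/ratrutuvakohlaxre/: /e/ is a mid vowel in word-final position, so it raises to [i]. → [ratrutuvakohlaxri].
/xjavilibmone/: /e/ is a mid vowel in word-final position, so it raises to [i]. → [xjavilibmoni].
/nadusluwavixizao/: /o/ is a mid vowel in word-final position, so it raises to [u]. → [nadusluwavixizau].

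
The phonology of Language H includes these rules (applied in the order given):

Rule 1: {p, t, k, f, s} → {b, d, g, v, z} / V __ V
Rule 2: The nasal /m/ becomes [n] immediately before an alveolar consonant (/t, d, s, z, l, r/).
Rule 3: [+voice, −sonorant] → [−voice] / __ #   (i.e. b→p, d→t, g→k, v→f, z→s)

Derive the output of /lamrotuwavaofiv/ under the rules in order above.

Rule 1 (intervocalic voicing): /t/ is a voiceless obstruent between vowels /o/ and /u/, so it voices to [d]. /f/ is a voiceless obstruent between vowels /o/ and /i/, so it voices to [v]. /lamrotuwavaofiv/ → lamroduwavaoviv.
Rule 2 (nasal place assimilation): /m/ precedes the alveolar consonant /r/, so it assimilates in place to [n]. /lamroduwavaoviv/ → lanroduwavaoviv.
Rule 3 (final devoicing): /v/ is a voiced obstruent in word-final position, so it devoices to [f]. /lanroduwavaoviv/ → lanroduwavaovif.

lanroduwavaovif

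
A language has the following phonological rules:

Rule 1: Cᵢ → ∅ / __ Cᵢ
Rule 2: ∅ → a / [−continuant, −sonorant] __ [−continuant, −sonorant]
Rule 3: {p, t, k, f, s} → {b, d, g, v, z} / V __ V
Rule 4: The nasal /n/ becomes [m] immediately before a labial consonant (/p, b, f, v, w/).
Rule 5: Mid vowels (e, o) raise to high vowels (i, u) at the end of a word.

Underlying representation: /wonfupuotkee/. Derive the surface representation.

womfubuodagei

Rule 1 (degemination): no segment meets the environment; /wonfupuotkee/ is unchanged.
Rule 2 (stop-cluster a-epenthesis): /t/ and /k/ form a stop–stop cluster, so [a] is inserted between them. /wonfupuotkee/ → wonfupuotakee.
Rule 3 (intervocalic voicing): /p/ is a voiceless obstruent between vowels /u/ and /u/, so it voices to [b]. /t/ is a voiceless obstruent between vowels /o/ and /a/, so it voices to [d]. /k/ is a voiceless obstruent between vowels /a/ and /e/, so it voices to [g]. /wonfupuotakee/ → wonfubuodagee.
Rule 4 (nasal place assimilation): /n/ precedes the labial consonant /f/, so it assimilates in place to [m]. /wonfubuodagee/ → womfubuodagee.
Rule 5 (final vowel raising): /e/ is a mid vowel in word-final position, so it raises to [i]. /womfubuodagee/ → womfubuodagei.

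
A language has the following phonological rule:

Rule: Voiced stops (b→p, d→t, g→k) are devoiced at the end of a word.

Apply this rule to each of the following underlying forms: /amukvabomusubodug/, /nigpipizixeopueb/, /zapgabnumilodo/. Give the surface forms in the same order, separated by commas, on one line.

amukvabomusuboduk, nigpipizixeopuep, zapgabnumilodo

/amukvabomusubodug/: /g/ is a voiced stop in word-final position, so it devoices to [k]. → [amukvabomusuboduk].
/nigpipizixeopueb/: /b/ is a voiced stop in word-final position, so it devoices to [p]. → [nigpipizixeopuep].
/zapgabnumilodo/: the rule's environment is not met; surfaces unchanged as [zapgabnumilodo].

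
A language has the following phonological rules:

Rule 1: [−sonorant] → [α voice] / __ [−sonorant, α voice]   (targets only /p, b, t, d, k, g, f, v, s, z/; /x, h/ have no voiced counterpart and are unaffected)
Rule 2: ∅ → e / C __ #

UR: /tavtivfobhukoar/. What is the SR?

Rule 1 (regressive voicing assimilation): /v/ precedes the voiceless obstruent /t/, so it devoices to [f] by assimilation. /v/ precedes the voiceless obstruent /f/, so it devoices to [f] by assimilation. /b/ precedes the voiceless obstruent /h/, so it devoices to [p] by assimilation. /tavtivfobhukoar/ → taftiffophukoar.
Rule 2 (final e-epenthesis): the form ends in the consonant /r/, so [e] is inserted word-finally. /taftiffophukoar/ → taftiffophukoare.

taftiffophukoare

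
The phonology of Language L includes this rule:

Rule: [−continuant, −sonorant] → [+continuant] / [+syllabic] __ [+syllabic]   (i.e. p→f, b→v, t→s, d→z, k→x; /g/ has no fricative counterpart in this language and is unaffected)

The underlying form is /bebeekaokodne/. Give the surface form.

beveexaoxodne

Scanning /bebeekaokodne/: /b/ at position 1 is not in the conditioning environment; /b/ is a stop between vowels /e/ and /e/, so it spirantizes to the fricative [v]; /k/ is a stop between vowels /e/ and /a/, so it spirantizes to the fricative [x]; /k/ is a stop between vowels /o/ and /o/, so it spirantizes to the fricative [x]; /d/ at position 11 is not in the conditioning environment.
Result: [beveexaoxodne].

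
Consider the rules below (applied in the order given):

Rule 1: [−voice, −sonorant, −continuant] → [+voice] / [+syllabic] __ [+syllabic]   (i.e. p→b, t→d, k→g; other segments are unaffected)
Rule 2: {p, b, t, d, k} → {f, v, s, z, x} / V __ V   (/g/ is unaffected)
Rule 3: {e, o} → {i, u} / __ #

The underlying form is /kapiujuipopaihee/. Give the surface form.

Rule 1 (intervocalic voicing): /p/ is a voiceless stop between vowels /a/ and /i/, so it voices to [b]. /p/ is a voiceless stop between vowels /i/ and /o/, so it voices to [b]. /p/ is a voiceless stop between vowels /o/ and /a/, so it voices to [b]. /kapiujuipopaihee/ → kabiujuibobaihee.
Rule 2 (intervocalic spirantization): /b/ is a stop between vowels /a/ and /i/, so it spirantizes to the fricative [v]. /b/ is a stop between vowels /i/ and /o/, so it spirantizes to the fricative [v]. /b/ is a stop between vowels /o/ and /a/, so it spirantizes to the fricative [v]. /kabiujuibobaihee/ → kaviujuivovaihee.
Rule 3 (final vowel raising): /e/ is a mid vowel in word-final position, so it raises to [i]. /kaviujuivovaihee/ → kaviujuivovaihei.

kaviujuivovaihei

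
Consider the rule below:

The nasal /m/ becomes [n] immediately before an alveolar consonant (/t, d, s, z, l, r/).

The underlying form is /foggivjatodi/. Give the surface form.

foggivjatodi

No segment of /foggivjatodi/ meets the structural description of the rule, so the form surfaces unchanged.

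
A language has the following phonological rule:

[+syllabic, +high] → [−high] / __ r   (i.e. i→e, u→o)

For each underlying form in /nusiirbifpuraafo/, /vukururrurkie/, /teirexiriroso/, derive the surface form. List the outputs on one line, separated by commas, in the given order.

nusierbifporaafo, vukororrorkie, teerexereroso

/nusiirbifpuraafo/: /i/ is a high vowel immediately before /r/, so it lowers to [e]. /u/ is a high vowel immediately before /r/, so it lowers to [o]. → [nusierbifporaafo].
/vukururrurkie/: /u/ is a high vowel immediately before /r/, so it lowers to [o]. /u/ is a high vowel immediately before /r/, so it lowers to [o]. /u/ is a high vowel immediately before /r/, so it lowers to [o]. → [vukororrorkie].
/teirexiriroso/: /i/ is a high vowel immediately before /r/, so it lowers to [e]. /i/ is a high vowel immediately before /r/, so it lowers to [e]. /i/ is a high vowel immediately before /r/, so it lowers to [e]. → [teerexereroso].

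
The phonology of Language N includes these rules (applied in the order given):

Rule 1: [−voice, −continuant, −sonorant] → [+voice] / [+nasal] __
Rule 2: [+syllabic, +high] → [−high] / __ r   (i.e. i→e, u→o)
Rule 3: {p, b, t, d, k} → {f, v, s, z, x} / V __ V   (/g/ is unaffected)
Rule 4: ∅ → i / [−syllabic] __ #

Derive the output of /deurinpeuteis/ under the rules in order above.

deorinbeuseisi

Rule 1 (post-nasal voicing): /p/ is a voiceless stop immediately after the nasal /n/, so it voices to [b]. /deurinpeuteis/ → deurinbeuteis.
Rule 2 (pre-rhotic lowering): /u/ is a high vowel immediately before /r/, so it lowers to [o]. /deurinbeuteis/ → deorinbeuteis.
Rule 3 (intervocalic spirantization): /t/ is a stop between vowels /u/ and /e/, so it spirantizes to the fricative [s]. /deorinbeuteis/ → deorinbeuseis.
Rule 4 (final i-epenthesis): the form ends in the consonant /s/, so [i] is inserted word-finally. /deorinbeuseis/ → deorinbeuseisi.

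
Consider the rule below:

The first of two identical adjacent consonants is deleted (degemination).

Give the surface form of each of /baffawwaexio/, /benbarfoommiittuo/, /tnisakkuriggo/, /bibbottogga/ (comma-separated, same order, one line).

bafawaexio, benbarfoomiituo, tnisakurigo, bibotoga

/baffawwaexio/: /ff/ is a geminate; the first /f/ deletes. /ww/ is a geminate; the first /w/ deletes. → [bafawaexio].
/benbarfoommiittuo/: /mm/ is a geminate; the first /m/ deletes. /tt/ is a geminate; the first /t/ deletes. → [benbarfoomiituo].
/tnisakkuriggo/: /kk/ is a geminate; the first /k/ deletes. /gg/ is a geminate; the first /g/ deletes. → [tnisakurigo].
/bibbottogga/: /bb/ is a geminate; the first /b/ deletes. /tt/ is a geminate; the first /t/ deletes. /gg/ is a geminate; the first /g/ deletes. → [bibotoga].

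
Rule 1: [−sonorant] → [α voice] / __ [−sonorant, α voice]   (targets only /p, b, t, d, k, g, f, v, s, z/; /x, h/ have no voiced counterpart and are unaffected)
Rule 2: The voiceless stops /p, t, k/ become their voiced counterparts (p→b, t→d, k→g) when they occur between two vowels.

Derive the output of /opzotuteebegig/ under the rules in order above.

Rule 1 (regressive voicing assimilation): /p/ precedes the voiced obstruent /z/, so it voices to [b] by assimilation. /opzotuteebegig/ → obzotuteebegig.
Rule 2 (intervocalic voicing): /t/ is a voiceless stop between vowels /o/ and /u/, so it voices to [d]. /t/ is a voiceless stop between vowels /u/ and /e/, so it voices to [d]. /obzotuteebegig/ → obzodudeebegig.

obzodudeebegig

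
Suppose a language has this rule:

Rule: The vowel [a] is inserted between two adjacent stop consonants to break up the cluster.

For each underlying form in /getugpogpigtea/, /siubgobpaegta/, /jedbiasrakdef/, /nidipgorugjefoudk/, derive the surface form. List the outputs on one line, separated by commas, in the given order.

/getugpogpigtea/: /g/ and /p/ form a stop–stop cluster, so [a] is inserted between them. /g/ and /p/ form a stop–stop cluster, so [a] is inserted between them. /g/ and /t/ form a stop–stop cluster, so [a] is inserted between them. → [getugapogapigatea].
/siubgobpaegta/: /b/ and /g/ form a stop–stop cluster, so [a] is inserted between them. /b/ and /p/ form a stop–stop cluster, so [a] is inserted between them. /g/ and /t/ form a stop–stop cluster, so [a] is inserted between them. → [siubagobapaegata].
/jedbiasrakdef/: /d/ and /b/ form a stop–stop cluster, so [a] is inserted between them. /k/ and /d/ form a stop–stop cluster, so [a] is inserted between them. → [jedabiasrakadef].
/nidipgorugjefoudk/: /p/ and /g/ form a stop–stop cluster, so [a] is inserted between them. /d/ and /k/ form a stop–stop cluster, so [a] is inserted between them. → [nidipagorugjefoudak].

getugapogapigatea, siubagobapaegata, jedabiasrakadef, nidipagorugjefoudak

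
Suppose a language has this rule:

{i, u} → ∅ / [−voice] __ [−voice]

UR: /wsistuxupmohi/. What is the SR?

/i/ is a high vowel flanked by voiceless consonants /s/ and /s/, so it deletes.
/u/ is a high vowel flanked by voiceless consonants /t/ and /x/, so it deletes.
/u/ is a high vowel flanked by voiceless consonants /x/ and /p/, so it deletes.
Surface form: [wsstxpmohi].

wsstxpmohi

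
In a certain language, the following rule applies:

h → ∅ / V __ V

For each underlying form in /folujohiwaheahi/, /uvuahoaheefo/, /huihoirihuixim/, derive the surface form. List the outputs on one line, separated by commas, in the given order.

/folujohiwaheahi/: /h/ occurs between vowels /o/ and /i/, so it deletes. /h/ occurs between vowels /a/ and /e/, so it deletes. /h/ occurs between vowels /a/ and /i/, so it deletes. → [folujoiwaeai].
/uvuahoaheefo/: /h/ occurs between vowels /a/ and /o/, so it deletes. /h/ occurs between vowels /a/ and /e/, so it deletes. → [uvuaoaeefo].
/huihoirihuixim/: /h/ occurs between vowels /i/ and /o/, so it deletes. /h/ occurs between vowels /i/ and /u/, so it deletes. → [huioiriuixim].

folujoiwaeai, uvuaoaeefo, huioiriuixim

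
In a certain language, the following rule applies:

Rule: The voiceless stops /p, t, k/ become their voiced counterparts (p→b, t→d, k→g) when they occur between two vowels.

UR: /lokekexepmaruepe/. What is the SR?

/k/ is a voiceless stop between vowels /o/ and /e/, so it voices to [g].
/k/ is a voiceless stop between vowels /e/ and /e/, so it voices to [g].
/p/ is a voiceless stop between vowels /e/ and /e/, so it voices to [b].
Surface form: [logegexepmaruebe].

logegexepmaruebe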